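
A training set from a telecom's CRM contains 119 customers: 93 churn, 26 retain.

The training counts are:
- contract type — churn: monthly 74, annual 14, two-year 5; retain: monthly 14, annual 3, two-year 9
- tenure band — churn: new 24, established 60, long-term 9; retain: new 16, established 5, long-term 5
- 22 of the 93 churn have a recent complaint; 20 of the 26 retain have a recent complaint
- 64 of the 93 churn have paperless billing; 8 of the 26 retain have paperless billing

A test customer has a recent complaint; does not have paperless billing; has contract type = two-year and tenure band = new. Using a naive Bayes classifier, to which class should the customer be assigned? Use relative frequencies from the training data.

retain

churn: (93/119) × (5/93) × (24/93) × (22/93) × (29/93) ≈ 0.000799846
retain: (26/119) × (9/26) × (16/26) × (20/26) × (18/26) ≈ 0.0247855
Highest score → retain.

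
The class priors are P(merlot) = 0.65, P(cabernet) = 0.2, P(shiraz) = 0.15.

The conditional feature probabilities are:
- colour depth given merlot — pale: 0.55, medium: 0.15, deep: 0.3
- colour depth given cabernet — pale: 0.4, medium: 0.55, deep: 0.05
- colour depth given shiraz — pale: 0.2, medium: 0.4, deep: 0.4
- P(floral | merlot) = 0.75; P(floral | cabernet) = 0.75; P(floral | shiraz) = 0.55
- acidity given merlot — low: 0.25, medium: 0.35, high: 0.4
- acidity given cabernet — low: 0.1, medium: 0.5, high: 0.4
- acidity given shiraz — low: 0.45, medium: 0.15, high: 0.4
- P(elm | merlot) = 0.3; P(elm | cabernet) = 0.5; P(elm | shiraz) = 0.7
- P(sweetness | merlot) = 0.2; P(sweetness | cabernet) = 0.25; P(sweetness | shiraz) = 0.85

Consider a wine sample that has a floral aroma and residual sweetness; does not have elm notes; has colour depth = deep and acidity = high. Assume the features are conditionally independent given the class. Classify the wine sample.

merlot: 0.65 × 0.3 × 0.75 × 0.4 × (1−0.3) × 0.2 = 0.00819
cabernet: 0.2 × 0.05 × 0.75 × 0.4 × (1−0.5) × 0.25 = 0.000375
shiraz: 0.15 × 0.4 × 0.55 × 0.4 × (1−0.7) × 0.85 = 0.003366
Highest score → merlot.

merlot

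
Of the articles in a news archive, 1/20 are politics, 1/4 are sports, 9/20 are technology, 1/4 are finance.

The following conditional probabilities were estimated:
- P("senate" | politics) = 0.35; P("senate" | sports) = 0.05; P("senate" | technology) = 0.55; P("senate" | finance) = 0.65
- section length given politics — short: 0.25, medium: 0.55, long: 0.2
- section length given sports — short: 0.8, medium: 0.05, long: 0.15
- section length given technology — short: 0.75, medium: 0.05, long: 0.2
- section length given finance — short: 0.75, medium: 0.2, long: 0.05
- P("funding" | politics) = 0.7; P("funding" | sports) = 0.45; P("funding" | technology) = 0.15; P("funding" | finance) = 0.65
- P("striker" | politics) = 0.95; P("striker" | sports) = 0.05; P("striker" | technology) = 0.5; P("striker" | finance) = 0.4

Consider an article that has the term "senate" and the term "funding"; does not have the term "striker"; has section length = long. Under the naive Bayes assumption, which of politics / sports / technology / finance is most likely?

politics: 0.05 × 0.35 × 0.2 × 0.7 × (1−0.95) = 0.0001225
sports: 0.25 × 0.05 × 0.15 × 0.45 × (1−0.05) = 0.0008015625
technology: 0.45 × 0.55 × 0.2 × 0.15 × (1−0.5) = 0.0037125
finance: 0.25 × 0.65 × 0.05 × 0.65 × (1−0.4) = 0.00316875
Highest score → technology.

technology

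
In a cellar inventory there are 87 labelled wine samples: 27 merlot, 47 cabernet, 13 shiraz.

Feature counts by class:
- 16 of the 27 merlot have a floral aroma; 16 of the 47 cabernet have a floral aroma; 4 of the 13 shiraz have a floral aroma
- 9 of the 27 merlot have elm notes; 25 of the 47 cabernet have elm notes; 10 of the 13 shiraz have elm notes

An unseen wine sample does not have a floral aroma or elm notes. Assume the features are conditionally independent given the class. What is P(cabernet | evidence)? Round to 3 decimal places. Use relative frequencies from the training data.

merlot: (27/87) × (11/27) × (18/27) ≈ 0.0842912
cabernet: (47/87) × (31/47) × (22/47) ≈ 0.166789
shiraz: (13/87) × (9/13) × (3/13) ≈ 0.0238727
P(cabernet | x) = 0.166789 / 0.2749529 ≈ 0.607

0.607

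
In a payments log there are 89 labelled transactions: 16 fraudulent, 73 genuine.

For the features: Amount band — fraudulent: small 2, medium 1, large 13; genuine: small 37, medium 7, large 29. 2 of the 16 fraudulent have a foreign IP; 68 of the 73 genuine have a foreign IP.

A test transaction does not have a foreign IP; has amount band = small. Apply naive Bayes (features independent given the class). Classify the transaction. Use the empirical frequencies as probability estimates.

genuine

fraudulent: (16/89) × (2/16) × (14/16) ≈ 0.0196629
genuine: (73/89) × (37/73) × (5/73) ≈ 0.0284747
Highest score → genuine.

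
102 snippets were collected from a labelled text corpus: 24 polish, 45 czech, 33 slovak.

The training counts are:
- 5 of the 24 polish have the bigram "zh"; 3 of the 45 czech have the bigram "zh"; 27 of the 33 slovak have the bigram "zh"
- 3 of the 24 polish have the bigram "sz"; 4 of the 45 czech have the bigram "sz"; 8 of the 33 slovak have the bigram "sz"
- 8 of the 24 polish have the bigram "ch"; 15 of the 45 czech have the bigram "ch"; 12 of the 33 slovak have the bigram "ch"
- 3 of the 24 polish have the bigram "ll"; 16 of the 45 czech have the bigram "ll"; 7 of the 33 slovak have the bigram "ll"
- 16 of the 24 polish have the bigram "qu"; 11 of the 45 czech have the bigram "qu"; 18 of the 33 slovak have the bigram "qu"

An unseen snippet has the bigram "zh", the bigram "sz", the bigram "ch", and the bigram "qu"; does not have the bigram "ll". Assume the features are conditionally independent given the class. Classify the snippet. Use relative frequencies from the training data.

polish: (24/102) × (5/24) × (3/24) × (8/24) × (21/24) × (16/24) ≈ 0.00119145
czech: (45/102) × (3/45) × (4/45) × (15/45) × (29/45) × (11/45) ≈ 0.000137282
slovak: (33/102) × (27/33) × (8/33) × (12/33) × (26/33) × (18/33) ≈ 0.0100282
Highest score → slovak.

slovak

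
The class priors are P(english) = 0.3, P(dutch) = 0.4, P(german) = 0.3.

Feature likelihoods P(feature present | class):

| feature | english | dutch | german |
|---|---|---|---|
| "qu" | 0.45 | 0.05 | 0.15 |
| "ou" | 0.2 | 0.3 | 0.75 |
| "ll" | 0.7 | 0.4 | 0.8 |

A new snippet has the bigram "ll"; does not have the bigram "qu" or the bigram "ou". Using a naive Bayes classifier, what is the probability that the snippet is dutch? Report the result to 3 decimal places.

0.426

english: 0.3 × (1−0.45) × (1−0.2) × 0.7 = 0.0924
dutch: 0.4 × (1−0.05) × (1−0.3) × 0.4 = 0.1064
german: 0.3 × (1−0.15) × (1−0.75) × 0.8 = 0.051
P(dutch | x) = 0.1064 / 0.2498 ≈ 0.426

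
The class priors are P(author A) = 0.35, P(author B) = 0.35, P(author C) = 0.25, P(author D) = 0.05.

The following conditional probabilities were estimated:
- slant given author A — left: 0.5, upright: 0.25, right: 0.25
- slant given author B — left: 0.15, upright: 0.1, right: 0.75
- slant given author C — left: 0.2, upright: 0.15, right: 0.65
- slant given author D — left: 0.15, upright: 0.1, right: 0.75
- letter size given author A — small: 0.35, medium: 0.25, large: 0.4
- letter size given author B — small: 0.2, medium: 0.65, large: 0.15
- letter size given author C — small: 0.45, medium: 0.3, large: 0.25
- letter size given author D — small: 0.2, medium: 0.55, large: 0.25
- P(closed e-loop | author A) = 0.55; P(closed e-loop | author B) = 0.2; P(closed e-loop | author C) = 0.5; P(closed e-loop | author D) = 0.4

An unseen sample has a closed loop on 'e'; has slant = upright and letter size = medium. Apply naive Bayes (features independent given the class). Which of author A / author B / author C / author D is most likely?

author A

author A: 0.35 × 0.25 × 0.25 × 0.55 = 0.01203125
author B: 0.35 × 0.1 × 0.65 × 0.2 = 0.00455
author C: 0.25 × 0.15 × 0.3 × 0.5 = 0.005625
author D: 0.05 × 0.1 × 0.55 × 0.4 = 0.0011
Highest score → author A.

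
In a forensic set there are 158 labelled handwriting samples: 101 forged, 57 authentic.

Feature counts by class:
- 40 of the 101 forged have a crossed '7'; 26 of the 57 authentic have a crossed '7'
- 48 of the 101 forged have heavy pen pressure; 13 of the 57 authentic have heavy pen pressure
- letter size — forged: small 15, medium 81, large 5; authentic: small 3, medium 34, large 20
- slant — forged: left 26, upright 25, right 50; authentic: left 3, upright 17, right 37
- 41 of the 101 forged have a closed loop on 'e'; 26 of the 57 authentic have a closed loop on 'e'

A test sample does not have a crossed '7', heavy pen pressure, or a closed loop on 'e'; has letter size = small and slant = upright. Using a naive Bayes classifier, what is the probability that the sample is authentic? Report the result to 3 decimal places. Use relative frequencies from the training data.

0.226

forged: (101/158) × (61/101) × (53/101) × (15/101) × (25/101) × (60/101) ≈ 0.00442431
authentic: (57/158) × (31/57) × (44/57) × (3/57) × (17/57) × (31/57) ≈ 0.00129297
P(authentic | x) = 0.00129297 / 0.00571728 ≈ 0.226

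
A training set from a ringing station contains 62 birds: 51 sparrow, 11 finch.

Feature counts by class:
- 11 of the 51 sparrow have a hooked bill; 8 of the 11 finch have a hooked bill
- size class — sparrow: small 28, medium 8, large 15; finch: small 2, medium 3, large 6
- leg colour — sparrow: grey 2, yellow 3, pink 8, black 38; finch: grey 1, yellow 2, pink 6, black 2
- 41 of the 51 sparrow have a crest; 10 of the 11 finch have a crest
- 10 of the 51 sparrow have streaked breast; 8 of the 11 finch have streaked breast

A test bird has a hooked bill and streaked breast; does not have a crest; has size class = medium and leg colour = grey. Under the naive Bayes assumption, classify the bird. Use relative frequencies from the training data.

finch

sparrow: (51/62) × (11/51) × (8/51) × (2/51) × (10/51) × (10/51) ≈ 0.0000419605
finch: (11/62) × (8/11) × (3/11) × (1/11) × (1/11) × (8/11) ≈ 0.000211514
Highest score → finch.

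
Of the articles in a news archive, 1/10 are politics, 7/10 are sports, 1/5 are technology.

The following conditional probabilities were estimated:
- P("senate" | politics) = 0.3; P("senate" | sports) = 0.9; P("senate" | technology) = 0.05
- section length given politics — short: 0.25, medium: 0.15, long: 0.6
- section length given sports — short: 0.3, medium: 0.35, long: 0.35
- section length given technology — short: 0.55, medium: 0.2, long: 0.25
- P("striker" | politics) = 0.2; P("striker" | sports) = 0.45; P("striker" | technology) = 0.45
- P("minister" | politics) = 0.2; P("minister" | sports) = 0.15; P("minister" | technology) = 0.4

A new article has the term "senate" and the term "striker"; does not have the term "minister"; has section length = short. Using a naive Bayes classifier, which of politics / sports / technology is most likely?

sports

politics: 0.1 × 0.3 × 0.25 × 0.2 × (1−0.2) = 0.0012
sports: 0.7 × 0.9 × 0.3 × 0.45 × (1−0.15) = 0.0722925
technology: 0.2 × 0.05 × 0.55 × 0.45 × (1−0.4) = 0.001485
Highest score → sports.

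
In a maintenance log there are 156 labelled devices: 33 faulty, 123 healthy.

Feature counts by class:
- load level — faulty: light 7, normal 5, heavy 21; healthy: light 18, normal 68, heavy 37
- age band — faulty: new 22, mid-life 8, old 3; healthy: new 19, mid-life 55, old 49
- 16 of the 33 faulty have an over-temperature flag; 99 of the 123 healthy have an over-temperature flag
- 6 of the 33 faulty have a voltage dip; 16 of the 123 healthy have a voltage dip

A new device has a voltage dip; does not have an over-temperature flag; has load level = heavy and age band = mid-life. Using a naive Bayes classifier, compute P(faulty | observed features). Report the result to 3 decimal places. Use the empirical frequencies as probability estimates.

0.532

faulty: (33/156) × (21/33) × (8/33) × (17/33) × (6/33) ≈ 0.00305663
healthy: (123/156) × (37/123) × (55/123) × (24/123) × (16/123) ≈ 0.00269188
P(faulty | x) = 0.00305663 / 0.00574851 ≈ 0.532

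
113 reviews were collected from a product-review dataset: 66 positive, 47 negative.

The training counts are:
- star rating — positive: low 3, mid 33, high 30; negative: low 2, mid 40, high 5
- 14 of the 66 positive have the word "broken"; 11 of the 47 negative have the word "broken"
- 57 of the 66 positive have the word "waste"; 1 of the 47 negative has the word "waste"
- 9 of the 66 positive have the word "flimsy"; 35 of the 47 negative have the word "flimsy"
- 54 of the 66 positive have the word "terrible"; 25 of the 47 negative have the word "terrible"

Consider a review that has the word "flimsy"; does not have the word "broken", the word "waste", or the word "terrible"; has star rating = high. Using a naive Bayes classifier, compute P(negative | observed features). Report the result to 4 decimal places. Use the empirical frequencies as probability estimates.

positive: (66/113) × (30/66) × (52/66) × (9/66) × (9/66) × (12/66) ≈ 0.000707191
negative: (47/113) × (5/47) × (36/47) × (46/47) × (35/47) × (22/47) ≈ 0.0115625
P(negative | x) = 0.0115625 / 0.012269691 ≈ 0.9424

0.9424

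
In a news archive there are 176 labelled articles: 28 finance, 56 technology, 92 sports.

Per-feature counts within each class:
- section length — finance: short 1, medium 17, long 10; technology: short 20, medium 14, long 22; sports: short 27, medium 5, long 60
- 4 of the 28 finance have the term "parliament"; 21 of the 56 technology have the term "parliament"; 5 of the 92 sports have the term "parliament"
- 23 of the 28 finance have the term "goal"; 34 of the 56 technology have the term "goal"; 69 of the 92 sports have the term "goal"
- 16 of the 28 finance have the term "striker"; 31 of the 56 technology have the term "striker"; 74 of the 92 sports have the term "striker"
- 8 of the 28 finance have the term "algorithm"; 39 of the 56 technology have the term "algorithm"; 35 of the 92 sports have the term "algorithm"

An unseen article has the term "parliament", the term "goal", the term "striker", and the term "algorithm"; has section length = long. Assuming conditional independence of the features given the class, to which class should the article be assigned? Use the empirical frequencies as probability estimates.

technology

finance: (28/176) × (10/28) × (4/28) × (23/28) × (16/28) × (8/28) ≈ 0.00108856
technology: (56/176) × (22/56) × (21/56) × (34/56) × (31/56) × (39/56) ≈ 0.0109719
sports: (92/176) × (60/92) × (5/92) × (69/92) × (74/92) × (35/92) ≈ 0.00425213
Highest score → technology.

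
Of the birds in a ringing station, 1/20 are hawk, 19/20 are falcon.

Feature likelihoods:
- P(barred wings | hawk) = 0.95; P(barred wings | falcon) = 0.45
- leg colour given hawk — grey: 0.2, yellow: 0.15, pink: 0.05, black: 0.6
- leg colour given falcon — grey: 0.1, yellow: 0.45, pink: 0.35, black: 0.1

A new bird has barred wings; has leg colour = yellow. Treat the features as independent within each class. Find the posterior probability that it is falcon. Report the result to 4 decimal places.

hawk: 0.05 × 0.95 × 0.15 = 0.007125
falcon: 0.95 × 0.45 × 0.45 = 0.192375
P(falcon | x) = 0.192375 / 0.1995 ≈ 0.9643

0.9643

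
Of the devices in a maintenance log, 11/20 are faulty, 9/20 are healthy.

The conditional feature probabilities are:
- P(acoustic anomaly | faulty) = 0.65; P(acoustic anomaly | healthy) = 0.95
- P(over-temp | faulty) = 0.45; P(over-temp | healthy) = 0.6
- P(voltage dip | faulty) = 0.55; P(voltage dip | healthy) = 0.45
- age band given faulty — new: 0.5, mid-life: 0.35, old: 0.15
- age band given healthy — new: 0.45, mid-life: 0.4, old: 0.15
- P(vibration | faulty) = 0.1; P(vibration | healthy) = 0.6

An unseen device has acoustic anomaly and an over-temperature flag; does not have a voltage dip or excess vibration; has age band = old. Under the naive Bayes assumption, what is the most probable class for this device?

faulty: 0.55 × 0.65 × 0.45 × (1−0.55) × 0.15 × (1−0.1) = 0.00977315625
healthy: 0.45 × 0.95 × 0.6 × (1−0.45) × 0.15 × (1−0.6) = 0.0084645
Highest score → faulty.

faulty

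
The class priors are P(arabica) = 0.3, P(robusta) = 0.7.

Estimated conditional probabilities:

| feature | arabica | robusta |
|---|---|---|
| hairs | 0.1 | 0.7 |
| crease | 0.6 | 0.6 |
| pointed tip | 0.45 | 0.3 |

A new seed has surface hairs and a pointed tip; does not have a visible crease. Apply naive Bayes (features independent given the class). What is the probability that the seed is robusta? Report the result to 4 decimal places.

0.9159

arabica: 0.3 × 0.1 × (1−0.6) × 0.45 = 0.0054
robusta: 0.7 × 0.7 × (1−0.6) × 0.3 = 0.0588
P(robusta | x) = 0.0588 / 0.0642 ≈ 0.9159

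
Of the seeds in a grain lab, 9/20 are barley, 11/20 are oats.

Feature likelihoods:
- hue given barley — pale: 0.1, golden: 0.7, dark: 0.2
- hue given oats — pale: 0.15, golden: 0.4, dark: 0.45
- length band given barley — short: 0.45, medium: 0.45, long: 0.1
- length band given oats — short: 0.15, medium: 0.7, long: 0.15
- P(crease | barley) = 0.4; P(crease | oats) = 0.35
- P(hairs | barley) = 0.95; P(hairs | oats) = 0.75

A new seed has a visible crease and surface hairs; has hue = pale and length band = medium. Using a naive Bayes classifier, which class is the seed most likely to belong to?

oats

barley: 0.45 × 0.1 × 0.45 × 0.4 × 0.95 = 0.007695
oats: 0.55 × 0.15 × 0.7 × 0.35 × 0.75 = 0.015159375
Highest score → oats.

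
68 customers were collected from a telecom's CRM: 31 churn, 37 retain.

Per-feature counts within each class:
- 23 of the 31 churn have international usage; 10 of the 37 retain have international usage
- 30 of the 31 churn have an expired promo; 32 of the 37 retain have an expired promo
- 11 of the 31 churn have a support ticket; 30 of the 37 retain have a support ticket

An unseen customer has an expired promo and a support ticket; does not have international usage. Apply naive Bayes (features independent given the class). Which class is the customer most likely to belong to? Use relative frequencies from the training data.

retain

churn: (31/68) × (8/31) × (30/31) × (11/31) ≈ 0.0403991
retain: (37/68) × (27/37) × (32/37) × (30/37) ≈ 0.278434
Highest score → retain.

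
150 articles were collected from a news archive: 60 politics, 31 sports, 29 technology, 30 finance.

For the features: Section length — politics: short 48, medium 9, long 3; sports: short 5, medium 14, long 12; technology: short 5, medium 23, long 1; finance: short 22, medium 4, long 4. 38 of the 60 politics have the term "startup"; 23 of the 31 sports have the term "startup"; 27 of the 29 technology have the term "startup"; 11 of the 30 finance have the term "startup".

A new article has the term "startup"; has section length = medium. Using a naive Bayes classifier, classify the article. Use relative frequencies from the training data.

politics: (60/150) × (9/60) × (38/60) = 0.038
sports: (31/150) × (14/31) × (23/31) ≈ 0.0692473
technology: (29/150) × (23/29) × (27/29) ≈ 0.142759
finance: (30/150) × (4/30) × (11/30) ≈ 0.00977778
Highest score → technology.

technology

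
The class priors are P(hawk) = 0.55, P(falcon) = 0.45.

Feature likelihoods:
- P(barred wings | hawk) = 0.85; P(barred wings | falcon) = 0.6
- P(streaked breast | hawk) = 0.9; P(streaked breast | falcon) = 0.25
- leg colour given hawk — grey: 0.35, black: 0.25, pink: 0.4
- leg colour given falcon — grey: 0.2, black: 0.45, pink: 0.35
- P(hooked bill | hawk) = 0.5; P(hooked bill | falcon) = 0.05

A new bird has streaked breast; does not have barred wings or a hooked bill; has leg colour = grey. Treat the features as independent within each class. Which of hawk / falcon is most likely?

hawk

hawk: 0.55 × (1−0.85) × 0.9 × 0.35 × (1−0.5) = 0.01299375
falcon: 0.45 × (1−0.6) × 0.25 × 0.2 × (1−0.05) = 0.00855
Highest score → hawk.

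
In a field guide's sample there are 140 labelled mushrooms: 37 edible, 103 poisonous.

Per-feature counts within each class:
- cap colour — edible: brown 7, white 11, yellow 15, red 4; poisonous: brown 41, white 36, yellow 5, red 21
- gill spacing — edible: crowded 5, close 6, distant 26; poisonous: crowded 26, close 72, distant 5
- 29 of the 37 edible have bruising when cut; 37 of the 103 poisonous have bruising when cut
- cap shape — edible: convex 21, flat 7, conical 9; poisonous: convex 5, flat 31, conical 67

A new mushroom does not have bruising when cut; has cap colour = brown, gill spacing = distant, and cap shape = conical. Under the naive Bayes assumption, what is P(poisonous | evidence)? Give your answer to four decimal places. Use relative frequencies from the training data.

edible: (37/140) × (7/37) × (26/37) × (8/37) × (9/37) ≈ 0.00184787
poisonous: (103/140) × (41/103) × (5/103) × (66/103) × (67/103) ≈ 0.00592561
P(poisonous | x) = 0.00592561 / 0.00777348 ≈ 0.7623

0.7623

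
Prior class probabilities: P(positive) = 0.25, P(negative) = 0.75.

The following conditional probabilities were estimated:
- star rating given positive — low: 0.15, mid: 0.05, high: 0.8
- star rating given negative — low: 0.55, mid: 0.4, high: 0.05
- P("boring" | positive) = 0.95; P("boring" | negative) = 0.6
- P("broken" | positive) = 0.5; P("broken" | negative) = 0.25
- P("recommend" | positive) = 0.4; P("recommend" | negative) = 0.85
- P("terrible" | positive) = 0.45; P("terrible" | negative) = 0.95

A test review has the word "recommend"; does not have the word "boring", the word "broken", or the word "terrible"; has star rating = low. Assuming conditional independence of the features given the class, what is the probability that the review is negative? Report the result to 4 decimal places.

0.9623

positive: 0.25 × 0.15 × (1−0.95) × (1−0.5) × 0.4 × (1−0.45) = 0.00020625
negative: 0.75 × 0.55 × (1−0.6) × (1−0.25) × 0.85 × (1−0.95) = 0.005259375
P(negative | x) = 0.005259375 / 0.005465625 ≈ 0.9623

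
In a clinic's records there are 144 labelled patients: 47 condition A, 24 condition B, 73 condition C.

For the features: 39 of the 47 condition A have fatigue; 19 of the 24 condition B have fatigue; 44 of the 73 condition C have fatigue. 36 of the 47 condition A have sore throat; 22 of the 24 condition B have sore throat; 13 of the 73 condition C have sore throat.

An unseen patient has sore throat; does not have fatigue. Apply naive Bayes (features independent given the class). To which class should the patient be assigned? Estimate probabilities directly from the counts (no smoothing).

condition A: (47/144) × (8/47) × (36/47) ≈ 0.0425532
condition B: (24/144) × (5/24) × (22/24) ≈ 0.0318287
condition C: (73/144) × (29/73) × (13/73) ≈ 0.0358638
Highest score → condition A.

condition A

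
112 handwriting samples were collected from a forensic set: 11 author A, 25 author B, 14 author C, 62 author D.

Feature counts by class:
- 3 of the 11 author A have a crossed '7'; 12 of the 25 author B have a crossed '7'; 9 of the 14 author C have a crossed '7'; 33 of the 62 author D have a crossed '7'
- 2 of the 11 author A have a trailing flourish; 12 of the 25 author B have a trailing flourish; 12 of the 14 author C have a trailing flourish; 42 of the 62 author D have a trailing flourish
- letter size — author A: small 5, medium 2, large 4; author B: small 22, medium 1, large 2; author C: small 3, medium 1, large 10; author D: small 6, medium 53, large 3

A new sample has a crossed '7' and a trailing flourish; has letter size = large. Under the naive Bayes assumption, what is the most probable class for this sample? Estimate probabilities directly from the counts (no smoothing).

author C

author A: (11/112) × (3/11) × (2/11) × (4/11) ≈ 0.00177096
author B: (25/112) × (12/25) × (12/25) × (2/25) ≈ 0.00411429
author C: (14/112) × (9/14) × (12/14) × (10/14) ≈ 0.0491983
author D: (62/112) × (33/62) × (42/62) × (3/62) ≈ 0.00965791
Highest score → author C.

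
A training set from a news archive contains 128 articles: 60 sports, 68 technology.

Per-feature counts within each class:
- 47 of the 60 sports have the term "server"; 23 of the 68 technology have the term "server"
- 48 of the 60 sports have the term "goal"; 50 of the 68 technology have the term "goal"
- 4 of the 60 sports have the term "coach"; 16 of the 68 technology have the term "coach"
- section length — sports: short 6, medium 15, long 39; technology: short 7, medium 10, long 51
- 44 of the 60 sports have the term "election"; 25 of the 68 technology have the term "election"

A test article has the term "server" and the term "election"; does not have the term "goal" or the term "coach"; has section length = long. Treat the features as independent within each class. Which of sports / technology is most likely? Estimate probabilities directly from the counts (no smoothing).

sports: (60/128) × (47/60) × (12/60) × (56/60) × (39/60) × (44/60) ≈ 0.0326715
technology: (68/128) × (23/68) × (18/68) × (52/68) × (51/68) × (25/68) ≈ 0.0100292
Highest score → sports.

sports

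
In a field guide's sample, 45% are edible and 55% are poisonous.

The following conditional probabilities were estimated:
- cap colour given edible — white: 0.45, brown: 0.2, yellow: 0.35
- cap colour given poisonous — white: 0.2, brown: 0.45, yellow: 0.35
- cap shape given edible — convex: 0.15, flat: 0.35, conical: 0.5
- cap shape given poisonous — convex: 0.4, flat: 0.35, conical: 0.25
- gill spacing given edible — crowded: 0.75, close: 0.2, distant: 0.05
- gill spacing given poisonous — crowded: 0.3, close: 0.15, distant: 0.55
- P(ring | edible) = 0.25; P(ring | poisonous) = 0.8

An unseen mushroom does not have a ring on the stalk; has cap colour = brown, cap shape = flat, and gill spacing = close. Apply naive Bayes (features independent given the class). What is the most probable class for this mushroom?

edible

edible: 0.45 × 0.2 × 0.35 × 0.2 × (1−0.25) = 0.004725
poisonous: 0.55 × 0.45 × 0.35 × 0.15 × (1−0.8) = 0.00259875
Highest score → edible.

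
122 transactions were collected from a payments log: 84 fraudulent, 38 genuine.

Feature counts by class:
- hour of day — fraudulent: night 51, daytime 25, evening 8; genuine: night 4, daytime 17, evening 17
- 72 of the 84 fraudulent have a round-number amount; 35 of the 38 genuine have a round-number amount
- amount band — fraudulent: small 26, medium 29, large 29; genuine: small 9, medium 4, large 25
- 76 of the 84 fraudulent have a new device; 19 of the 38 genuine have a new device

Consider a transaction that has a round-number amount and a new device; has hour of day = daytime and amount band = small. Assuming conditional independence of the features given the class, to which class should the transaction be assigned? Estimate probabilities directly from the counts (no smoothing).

fraudulent: (84/122) × (25/84) × (72/84) × (26/84) × (76/84) ≈ 0.0491883
genuine: (38/122) × (17/38) × (35/38) × (9/38) × (19/38) ≈ 0.0151986
Highest score → fraudulent.

fraudulent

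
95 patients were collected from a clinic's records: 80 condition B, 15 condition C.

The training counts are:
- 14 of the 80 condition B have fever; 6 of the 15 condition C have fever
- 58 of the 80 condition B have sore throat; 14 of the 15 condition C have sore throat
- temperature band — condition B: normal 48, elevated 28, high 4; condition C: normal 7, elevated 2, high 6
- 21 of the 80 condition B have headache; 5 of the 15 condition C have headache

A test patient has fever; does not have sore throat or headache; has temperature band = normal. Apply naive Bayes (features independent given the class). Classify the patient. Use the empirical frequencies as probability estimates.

condition B

condition B: (80/95) × (14/80) × (22/80) × (48/80) × (59/80) ≈ 0.0179329
condition C: (15/95) × (6/15) × (1/15) × (7/15) × (10/15) ≈ 0.00130994
Highest score → condition B.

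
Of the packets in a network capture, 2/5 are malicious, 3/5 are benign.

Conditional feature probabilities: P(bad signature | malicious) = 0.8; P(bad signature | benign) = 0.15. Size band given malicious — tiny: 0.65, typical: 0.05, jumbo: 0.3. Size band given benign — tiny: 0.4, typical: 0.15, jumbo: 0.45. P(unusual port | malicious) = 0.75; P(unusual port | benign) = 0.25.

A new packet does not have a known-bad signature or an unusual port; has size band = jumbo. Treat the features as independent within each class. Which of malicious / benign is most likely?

benign

malicious: 0.4 × (1−0.8) × 0.3 × (1−0.75) = 0.006
benign: 0.6 × (1−0.15) × 0.45 × (1−0.25) = 0.172125
Highest score → benign.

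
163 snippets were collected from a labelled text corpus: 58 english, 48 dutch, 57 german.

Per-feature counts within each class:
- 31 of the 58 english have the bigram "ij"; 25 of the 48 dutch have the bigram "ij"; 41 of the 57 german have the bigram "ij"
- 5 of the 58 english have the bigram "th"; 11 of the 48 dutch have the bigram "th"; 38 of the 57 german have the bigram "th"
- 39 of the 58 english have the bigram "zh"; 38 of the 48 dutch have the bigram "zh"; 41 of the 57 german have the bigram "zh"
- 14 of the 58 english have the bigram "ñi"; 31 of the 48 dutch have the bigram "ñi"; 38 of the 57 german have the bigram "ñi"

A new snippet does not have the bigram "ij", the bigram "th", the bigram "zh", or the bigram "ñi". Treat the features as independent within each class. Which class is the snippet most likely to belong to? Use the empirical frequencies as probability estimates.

english: (58/163) × (27/58) × (53/58) × (19/58) × (44/58) ≈ 0.0376161
dutch: (48/163) × (23/48) × (37/48) × (10/48) × (17/48) ≈ 0.00802541
german: (57/163) × (16/57) × (19/57) × (16/57) × (19/57) ≈ 0.00306151
Highest score → english.

english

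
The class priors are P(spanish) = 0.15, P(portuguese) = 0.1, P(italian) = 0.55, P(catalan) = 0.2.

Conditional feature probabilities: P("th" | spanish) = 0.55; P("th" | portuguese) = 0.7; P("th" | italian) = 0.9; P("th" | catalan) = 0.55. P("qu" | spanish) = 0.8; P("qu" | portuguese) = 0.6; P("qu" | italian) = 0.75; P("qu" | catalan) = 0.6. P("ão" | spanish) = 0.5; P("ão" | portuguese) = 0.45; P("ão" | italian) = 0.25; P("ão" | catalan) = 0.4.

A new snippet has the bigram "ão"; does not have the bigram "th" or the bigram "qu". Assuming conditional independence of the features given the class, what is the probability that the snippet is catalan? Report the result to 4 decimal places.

0.4802

spanish: 0.15 × (1−0.55) × (1−0.8) × 0.5 = 0.00675
portuguese: 0.1 × (1−0.7) × (1−0.6) × 0.45 = 0.0054
italian: 0.55 × (1−0.9) × (1−0.75) × 0.25 = 0.0034375
catalan: 0.2 × (1−0.55) × (1−0.6) × 0.4 = 0.0144
P(catalan | x) = 0.0144 / 0.0299875 ≈ 0.4802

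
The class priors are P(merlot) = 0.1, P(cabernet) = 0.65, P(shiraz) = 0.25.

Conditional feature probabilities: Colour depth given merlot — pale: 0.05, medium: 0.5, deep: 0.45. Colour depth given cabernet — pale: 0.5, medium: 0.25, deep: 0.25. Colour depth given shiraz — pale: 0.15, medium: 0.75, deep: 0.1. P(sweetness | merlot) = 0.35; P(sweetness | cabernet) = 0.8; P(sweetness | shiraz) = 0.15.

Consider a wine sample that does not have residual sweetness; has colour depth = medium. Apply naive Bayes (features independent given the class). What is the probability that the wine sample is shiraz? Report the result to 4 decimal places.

0.7103

merlot: 0.1 × 0.5 × (1−0.35) = 0.0325
cabernet: 0.65 × 0.25 × (1−0.8) = 0.0325
shiraz: 0.25 × 0.75 × (1−0.15) = 0.159375
P(shiraz | x) = 0.159375 / 0.224375 ≈ 0.7103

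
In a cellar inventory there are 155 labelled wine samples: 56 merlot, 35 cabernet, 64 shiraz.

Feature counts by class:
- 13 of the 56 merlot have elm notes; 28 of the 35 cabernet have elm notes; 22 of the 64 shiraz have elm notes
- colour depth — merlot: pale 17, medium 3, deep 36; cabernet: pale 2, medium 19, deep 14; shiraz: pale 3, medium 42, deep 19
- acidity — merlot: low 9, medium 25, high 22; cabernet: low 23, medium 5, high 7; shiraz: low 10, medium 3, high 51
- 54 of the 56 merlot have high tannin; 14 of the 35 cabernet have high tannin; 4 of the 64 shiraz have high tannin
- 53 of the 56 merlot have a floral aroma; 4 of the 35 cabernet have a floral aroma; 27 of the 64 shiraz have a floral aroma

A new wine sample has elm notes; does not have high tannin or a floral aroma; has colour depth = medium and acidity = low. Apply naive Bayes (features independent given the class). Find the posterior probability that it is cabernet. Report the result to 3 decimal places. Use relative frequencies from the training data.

merlot: (56/155) × (13/56) × (3/56) × (9/56) × (2/56) × (3/56) ≈ 0.00000138158
cabernet: (35/155) × (28/35) × (19/35) × (23/35) × (21/35) × (31/35) ≈ 0.0342465
shiraz: (64/155) × (22/64) × (42/64) × (10/64) × (60/64) × (37/64) ≈ 0.00788812
P(cabernet | x) = 0.0342465 / 0.04213600158 ≈ 0.813

0.813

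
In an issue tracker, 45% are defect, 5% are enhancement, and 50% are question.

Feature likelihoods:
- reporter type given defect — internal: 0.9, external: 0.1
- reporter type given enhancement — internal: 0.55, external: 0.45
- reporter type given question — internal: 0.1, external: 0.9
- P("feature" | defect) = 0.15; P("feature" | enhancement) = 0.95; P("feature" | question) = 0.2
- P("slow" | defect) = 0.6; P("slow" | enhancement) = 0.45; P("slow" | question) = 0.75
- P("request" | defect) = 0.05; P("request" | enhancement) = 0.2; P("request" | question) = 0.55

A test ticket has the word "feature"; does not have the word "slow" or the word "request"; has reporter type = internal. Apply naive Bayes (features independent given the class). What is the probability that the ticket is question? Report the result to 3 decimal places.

defect: 0.45 × 0.9 × 0.15 × (1−0.6) × (1−0.05) = 0.023085
enhancement: 0.05 × 0.55 × 0.95 × (1−0.45) × (1−0.2) = 0.011495
question: 0.5 × 0.1 × 0.2 × (1−0.75) × (1−0.55) = 0.001125
P(question | x) = 0.001125 / 0.035705 ≈ 0.032

0.032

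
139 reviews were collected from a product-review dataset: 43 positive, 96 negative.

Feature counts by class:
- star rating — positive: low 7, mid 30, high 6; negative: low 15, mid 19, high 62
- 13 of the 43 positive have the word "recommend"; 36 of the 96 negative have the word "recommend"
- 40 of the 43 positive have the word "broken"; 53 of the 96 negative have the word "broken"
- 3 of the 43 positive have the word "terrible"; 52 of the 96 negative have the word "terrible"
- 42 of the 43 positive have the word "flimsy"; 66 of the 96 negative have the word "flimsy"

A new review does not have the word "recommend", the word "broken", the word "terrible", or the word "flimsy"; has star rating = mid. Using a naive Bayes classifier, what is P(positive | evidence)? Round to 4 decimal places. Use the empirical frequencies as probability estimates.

positive: (43/139) × (30/43) × (30/43) × (3/43) × (40/43) × (1/43) ≈ 0.000227266
negative: (96/139) × (19/96) × (60/96) × (43/96) × (44/96) × (30/96) ≈ 0.00548084
P(positive | x) = 0.000227266 / 0.005708106 ≈ 0.0398

0.0398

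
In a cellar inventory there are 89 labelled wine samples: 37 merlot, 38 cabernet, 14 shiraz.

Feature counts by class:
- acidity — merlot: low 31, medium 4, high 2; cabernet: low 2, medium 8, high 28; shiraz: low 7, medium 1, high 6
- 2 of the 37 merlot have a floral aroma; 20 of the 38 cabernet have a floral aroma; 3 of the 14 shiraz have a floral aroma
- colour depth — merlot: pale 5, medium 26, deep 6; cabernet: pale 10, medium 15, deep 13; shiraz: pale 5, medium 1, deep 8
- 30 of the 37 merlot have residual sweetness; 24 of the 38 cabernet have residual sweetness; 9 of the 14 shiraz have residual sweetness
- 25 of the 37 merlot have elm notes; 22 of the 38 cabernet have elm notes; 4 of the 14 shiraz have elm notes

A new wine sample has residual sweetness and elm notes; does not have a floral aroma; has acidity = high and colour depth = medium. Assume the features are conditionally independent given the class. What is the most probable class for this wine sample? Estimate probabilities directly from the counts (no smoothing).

cabernet

merlot: (37/89) × (2/37) × (35/37) × (26/37) × (30/37) × (25/37) ≈ 0.00818344
cabernet: (38/89) × (28/38) × (18/38) × (15/38) × (24/38) × (22/38) ≈ 0.0215096
shiraz: (14/89) × (6/14) × (11/14) × (1/14) × (9/14) × (4/14) ≈ 0.000694935
Highest score → cabernet.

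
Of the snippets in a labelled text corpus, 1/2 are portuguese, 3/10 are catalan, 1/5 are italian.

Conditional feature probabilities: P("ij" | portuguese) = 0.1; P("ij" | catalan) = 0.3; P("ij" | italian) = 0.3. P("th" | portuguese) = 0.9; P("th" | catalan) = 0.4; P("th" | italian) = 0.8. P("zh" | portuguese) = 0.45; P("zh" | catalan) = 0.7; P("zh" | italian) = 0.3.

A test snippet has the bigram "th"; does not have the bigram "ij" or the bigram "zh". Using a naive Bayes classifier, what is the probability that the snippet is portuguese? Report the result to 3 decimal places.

portuguese: 0.5 × (1−0.1) × 0.9 × (1−0.45) = 0.22275
catalan: 0.3 × (1−0.3) × 0.4 × (1−0.7) = 0.0252
italian: 0.2 × (1−0.3) × 0.8 × (1−0.3) = 0.0784
P(portuguese | x) = 0.22275 / 0.32635 ≈ 0.683

0.683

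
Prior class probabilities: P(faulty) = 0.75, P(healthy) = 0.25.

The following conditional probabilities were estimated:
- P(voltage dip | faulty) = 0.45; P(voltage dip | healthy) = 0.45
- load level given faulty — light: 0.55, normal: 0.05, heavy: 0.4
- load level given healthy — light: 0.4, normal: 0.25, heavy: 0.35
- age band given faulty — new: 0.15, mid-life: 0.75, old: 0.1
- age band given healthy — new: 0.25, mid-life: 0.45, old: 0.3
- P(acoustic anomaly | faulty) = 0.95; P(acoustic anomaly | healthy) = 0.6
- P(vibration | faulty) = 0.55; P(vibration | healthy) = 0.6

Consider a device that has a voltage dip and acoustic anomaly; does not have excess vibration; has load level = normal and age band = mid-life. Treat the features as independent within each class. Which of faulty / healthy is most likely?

faulty: 0.75 × 0.45 × 0.05 × 0.75 × 0.95 × (1−0.55) = 0.005410546875
healthy: 0.25 × 0.45 × 0.25 × 0.45 × 0.6 × (1−0.6) = 0.0030375
Highest score → faulty.

faulty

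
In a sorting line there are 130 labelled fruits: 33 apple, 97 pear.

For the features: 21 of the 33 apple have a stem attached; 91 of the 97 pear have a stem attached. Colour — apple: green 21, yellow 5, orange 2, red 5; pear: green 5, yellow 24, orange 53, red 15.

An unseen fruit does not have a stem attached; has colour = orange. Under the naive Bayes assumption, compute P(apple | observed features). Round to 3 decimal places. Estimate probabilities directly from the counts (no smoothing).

apple: (33/130) × (12/33) × (2/33) ≈ 0.00559441
pear: (97/130) × (6/97) × (53/97) ≈ 0.0252181
P(apple | x) = 0.00559441 / 0.03081251 ≈ 0.182

0.182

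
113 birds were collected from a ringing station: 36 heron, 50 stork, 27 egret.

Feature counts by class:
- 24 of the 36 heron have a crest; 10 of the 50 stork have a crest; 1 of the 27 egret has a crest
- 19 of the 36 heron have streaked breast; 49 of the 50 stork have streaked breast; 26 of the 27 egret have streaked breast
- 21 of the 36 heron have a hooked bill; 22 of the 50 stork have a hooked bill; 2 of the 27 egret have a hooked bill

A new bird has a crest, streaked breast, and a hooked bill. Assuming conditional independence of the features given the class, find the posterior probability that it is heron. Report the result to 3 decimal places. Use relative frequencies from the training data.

heron: (36/113) × (24/36) × (19/36) × (21/36) ≈ 0.0653884
stork: (50/113) × (10/50) × (49/50) × (22/50) ≈ 0.0381593
egret: (27/113) × (1/27) × (26/27) × (2/27) ≈ 0.000631244
P(heron | x) = 0.0653884 / 0.104178944 ≈ 0.628

0.628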